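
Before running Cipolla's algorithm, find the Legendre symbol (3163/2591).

1

Reduce the numerator: 3163 ≡ 572 (mod 2591), so (3163/2591) = (572/2591).
Factor out 2: 572 = 2^2·143. Since 2591 ≡ 7 (mod 8), (2/2591) = +1, and (2/2591)^2 = +1. Now have (143/2591).
Both 143 ≡ 3 and 2591 ≡ 3 (mod 4), so reciprocity gives (143/2591) = -(2591/143). Reduce: 2591 ≡ 17 (mod 143). Now have -(17/143).
17 ≡ 1 (mod 4), so quadratic reciprocity gives (17/143) = (143/17). Reduce: 143 ≡ 7 (mod 17). Now have -(7/17).
17 ≡ 1 (mod 4), so quadratic reciprocity gives (7/17) = (17/7). Reduce: 17 ≡ 3 (mod 7). Now have -(3/7).
Both 3 ≡ 3 and 7 ≡ 3 (mod 4), so reciprocity gives (3/7) = -(7/3). Reduce: 7 ≡ 1 (mod 3). Now have (1/3).
(1/3) = 1. Collecting the sign factors: 1.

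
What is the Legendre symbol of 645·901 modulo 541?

By multiplicativity, (645·901/541) = (645/541)·(901/541).
First factor (645/541):
Reduce the numerator: 645 ≡ 104 (mod 541), so (645/541) = (104/541).
Factor out 2: 104 = 2^3·13. Since 541 ≡ 5 (mod 8), (2/541) = -1, and (2/541)^3 = -1. Now have -(13/541).
13 ≡ 1 (mod 4), so quadratic reciprocity gives (13/541) = (541/13). Reduce: 541 ≡ 8 (mod 13). Now have -(8/13).
Factor out 2: 8 = 2^3. Since 13 ≡ 5 (mod 8), (2/13) = -1, and (2/13)^3 = -1. Now have (1/13).
(1/13) = 1. Collecting the sign factors: 1.
Second factor (901/541):
Reduce the numerator: 901 ≡ 360 (mod 541), so (901/541) = (360/541).
Factor out 2: 360 = 2^3·45. Since 541 ≡ 5 (mod 8), (2/541) = -1, and (2/541)^3 = -1. Now have -(45/541).
45 ≡ 1 (mod 4), so quadratic reciprocity gives (45/541) = (541/45). Reduce: 541 ≡ 1 (mod 45). Now have -(1/45).
(1/45) = 1. Collecting the sign factors: -1.
Product: (1)·(-1) = -1.

-1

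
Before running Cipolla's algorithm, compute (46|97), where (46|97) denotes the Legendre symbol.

Factor out 2: 46 = 2·23. Since 97 ≡ 1 (mod 8), (2|97) = +1. Now have (23|97).
97 ≡ 1 (mod 4), so quadratic reciprocity gives (23|97) = (97|23). Reduce: 97 ≡ 5 (mod 23). Now have (5|23).
5 ≡ 1 (mod 4), so quadratic reciprocity gives (5|23) = (23|5). Reduce: 23 ≡ 3 (mod 5). Now have (3|5).
5 ≡ 1 (mod 4), so quadratic reciprocity gives (3|5) = (5|3). Reduce: 5 ≡ 2 (mod 3). Now have (2|3).
Factor out 2: 2 = 2. Since 3 ≡ 3 (mod 8), (2|3) = -1. Now have -(1|3).
(1|3) = 1. Collecting the sign factors: -1.

-1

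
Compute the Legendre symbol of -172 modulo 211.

(-172|211)
  = (39|211)    [-172 ≡ 39 mod 211]
  = -(211|39)    [QR: both ≡ 3 mod 4, sign flips]
  = -(16|39)    [211 ≡ 16 mod 39]
  = -(1|39)    [39 ≡ 7 mod 8 ⇒ (2|39)^4 = +1]
  = -1    [(1|39) = 1]

-1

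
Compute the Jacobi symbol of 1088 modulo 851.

Reduce the numerator: 1088 ≡ 237 (mod 851), so (1088/851) = (237/851).
237 ≡ 1 (mod 4), so quadratic reciprocity gives (237/851) = (851/237). Reduce: 851 ≡ 140 (mod 237). Now have (140/237).
Factor out 2: 140 = 2^2·35. Since 237 ≡ 5 (mod 8), (2/237) = -1, and (2/237)^2 = +1. Now have (35/237).
237 ≡ 1 (mod 4), so quadratic reciprocity gives (35/237) = (237/35). Reduce: 237 ≡ 27 (mod 35). Now have (27/35).
Both 27 ≡ 3 and 35 ≡ 3 (mod 4), so reciprocity gives (27/35) = -(35/27). Reduce: 35 ≡ 8 (mod 27). Now have -(8/27).
Factor out 2: 8 = 2^3. Since 27 ≡ 3 (mod 8), (2/27) = -1, and (2/27)^3 = -1. Now have (1/27).
(1/27) = 1. Collecting the sign factors: 1.

1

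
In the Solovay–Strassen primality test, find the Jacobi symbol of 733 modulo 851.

-1

(733|851)
  = (851|733)    [QR: 733 ≡ 1 mod 4, sign kept]
  = (118|733)    [851 ≡ 118 mod 733]
  = -(59|733)    [733 ≡ 5 mod 8 ⇒ (2|733) = -1]
  = -(733|59)    [QR: 733 ≡ 1 mod 4, sign kept]
  = -(25|59)    [733 ≡ 25 mod 59]
  = -(59|25)    [QR: 25 ≡ 1 mod 4, sign kept]
  = -(9|25)    [59 ≡ 9 mod 25]
  = -(25|9)    [QR: 9 ≡ 1 mod 4, sign kept]
  = -(7|9)    [25 ≡ 7 mod 9]
  = -(9|7)    [QR: 9 ≡ 1 mod 4, sign kept]
  = -(2|7)    [9 ≡ 2 mod 7]
  = -(1|7)    [7 ≡ 7 mod 8 ⇒ (2|7) = +1]
  = -1    [(1|7) = 1]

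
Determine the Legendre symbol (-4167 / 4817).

-1

Reduce the numerator: -4167 ≡ 650 (mod 4817), so (-4167 / 4817) = (650 / 4817).
Factor out 2: 650 = 2·325. Since 4817 ≡ 1 (mod 8), (2 / 4817) = +1. Now have (325 / 4817).
325 ≡ 1 (mod 4), so quadratic reciprocity gives (325 / 4817) = (4817 / 325). Reduce: 4817 ≡ 267 (mod 325). Now have (267 / 325).
325 ≡ 1 (mod 4), so quadratic reciprocity gives (267 / 325) = (325 / 267). Reduce: 325 ≡ 58 (mod 267). Now have (58 / 267).
Factor out 2: 58 = 2·29. Since 267 ≡ 3 (mod 8), (2 / 267) = -1. Now have -(29 / 267).
29 ≡ 1 (mod 4), so quadratic reciprocity gives (29 / 267) = (267 / 29). Reduce: 267 ≡ 6 (mod 29). Now have -(6 / 29).
Factor out 2: 6 = 2·3. Since 29 ≡ 5 (mod 8), (2 / 29) = -1. Now have (3 / 29).
29 ≡ 1 (mod 4), so quadratic reciprocity gives (3 / 29) = (29 / 3). Reduce: 29 ≡ 2 (mod 3). Now have (2 / 3).
Factor out 2: 2 = 2. Since 3 ≡ 3 (mod 8), (2 / 3) = -1. Now have -(1 / 3).
(1 / 3) = 1. Collecting the sign factors: -1.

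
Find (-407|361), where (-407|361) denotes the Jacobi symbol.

1

Reduce the numerator: -407 ≡ 315 (mod 361), so (-407|361) = (315|361).
361 ≡ 1 (mod 4), so quadratic reciprocity gives (315|361) = (361|315). Reduce: 361 ≡ 46 (mod 315). Now have (46|315).
Factor out 2: 46 = 2·23. Since 315 ≡ 3 (mod 8), (2|315) = -1. Now have -(23|315).
Both 23 ≡ 3 and 315 ≡ 3 (mod 4), so reciprocity gives (23|315) = -(315|23). Reduce: 315 ≡ 16 (mod 23). Now have (16|23).
Factor out 2: 16 = 2^4. Since 23 ≡ 7 (mod 8), (2|23) = +1, and (2|23)^4 = +1. Now have (1|23).
(1|23) = 1. Collecting the sign factors: 1.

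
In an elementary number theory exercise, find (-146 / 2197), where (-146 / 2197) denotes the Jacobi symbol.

Reduce the numerator: -146 ≡ 2051 (mod 2197), so (-146 / 2197) = (2051 / 2197).
2197 ≡ 1 (mod 4), so quadratic reciprocity gives (2051 / 2197) = (2197 / 2051). Reduce: 2197 ≡ 146 (mod 2051). Now have (146 / 2051).
Factor out 2: 146 = 2·73. Since 2051 ≡ 3 (mod 8), (2 / 2051) = -1. Now have -(73 / 2051).
73 ≡ 1 (mod 4), so quadratic reciprocity gives (73 / 2051) = (2051 / 73). Reduce: 2051 ≡ 7 (mod 73). Now have -(7 / 73).
73 ≡ 1 (mod 4), so quadratic reciprocity gives (7 / 73) = (73 / 7). Reduce: 73 ≡ 3 (mod 7). Now have -(3 / 7).
Both 3 ≡ 3 and 7 ≡ 3 (mod 4), so reciprocity gives (3 / 7) = -(7 / 3). Reduce: 7 ≡ 1 (mod 3). Now have (1 / 3).
(1 / 3) = 1. Collecting the sign factors: 1.

1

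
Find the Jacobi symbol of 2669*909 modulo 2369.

By multiplicativity, (2669·909 / 2369) = (2669 / 2369)·(909 / 2369).
First factor (2669 / 2369):
Reduce the numerator: 2669 ≡ 300 (mod 2369), so (2669 / 2369) = (300 / 2369).
Factor out 2: 300 = 2^2·75. Since 2369 ≡ 1 (mod 8), (2 / 2369) = +1, and (2 / 2369)^2 = +1. Now have (75 / 2369).
2369 ≡ 1 (mod 4), so quadratic reciprocity gives (75 / 2369) = (2369 / 75). Reduce: 2369 ≡ 44 (mod 75). Now have (44 / 75).
Factor out 2: 44 = 2^2·11. Since 75 ≡ 3 (mod 8), (2 / 75) = -1, and (2 / 75)^2 = +1. Now have (11 / 75).
Both 11 ≡ 3 and 75 ≡ 3 (mod 4), so reciprocity gives (11 / 75) = -(75 / 11). Reduce: 75 ≡ 9 (mod 11). Now have -(9 / 11).
9 ≡ 1 (mod 4), so quadratic reciprocity gives (9 / 11) = (11 / 9). Reduce: 11 ≡ 2 (mod 9). Now have -(2 / 9).
Factor out 2: 2 = 2. Since 9 ≡ 1 (mod 8), (2 / 9) = +1. Now have -(1 / 9).
(1 / 9) = 1. Collecting the sign factors: -1.
Second factor (909 / 2369):
909 ≡ 1 (mod 4), so quadratic reciprocity gives (909 / 2369) = (2369 / 909). Reduce: 2369 ≡ 551 (mod 909). Now have (551 / 909).
909 ≡ 1 (mod 4), so quadratic reciprocity gives (551 / 909) = (909 / 551). Reduce: 909 ≡ 358 (mod 551). Now have (358 / 551).
Factor out 2: 358 = 2·179. Since 551 ≡ 7 (mod 8), (2 / 551) = +1. Now have (179 / 551).
Both 179 ≡ 3 and 551 ≡ 3 (mod 4), so reciprocity gives (179 / 551) = -(551 / 179). Reduce: 551 ≡ 14 (mod 179). Now have -(14 / 179).
Factor out 2: 14 = 2·7. Since 179 ≡ 3 (mod 8), (2 / 179) = -1. Now have (7 / 179).
Both 7 ≡ 3 and 179 ≡ 3 (mod 4), so reciprocity gives (7 / 179) = -(179 / 7). Reduce: 179 ≡ 4 (mod 7). Now have -(4 / 7).
Factor out 2: 4 = 2^2. Since 7 ≡ 7 (mod 8), (2 / 7) = +1, and (2 / 7)^2 = +1. Now have -(1 / 7).
(1 / 7) = 1. Collecting the sign factors: -1.
Product: (-1)·(-1) = 1.

1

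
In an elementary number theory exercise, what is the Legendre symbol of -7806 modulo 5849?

1

Reduce the numerator: -7806 ≡ 3892 (mod 5849), so (-7806/5849) = (3892/5849).
Factor out 2: 3892 = 2^2·973. Since 5849 ≡ 1 (mod 8), (2/5849) = +1, and (2/5849)^2 = +1. Now have (973/5849).
973 ≡ 1 (mod 4), so quadratic reciprocity gives (973/5849) = (5849/973). Reduce: 5849 ≡ 11 (mod 973). Now have (11/973).
973 ≡ 1 (mod 4), so quadratic reciprocity gives (11/973) = (973/11). Reduce: 973 ≡ 5 (mod 11). Now have (5/11).
5 ≡ 1 (mod 4), so quadratic reciprocity gives (5/11) = (11/5). Reduce: 11 ≡ 1 (mod 5). Now have (1/5).
(1/5) = 1. Collecting the sign factors: 1.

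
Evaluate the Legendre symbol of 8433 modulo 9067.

-1

8433 ≡ 1 (mod 4), so quadratic reciprocity gives (8433/9067) = (9067/8433). Reduce: 9067 ≡ 634 (mod 8433). Now have (634/8433).
Factor out 2: 634 = 2·317. Since 8433 ≡ 1 (mod 8), (2/8433) = +1. Now have (317/8433).
317 ≡ 1 (mod 4), so quadratic reciprocity gives (317/8433) = (8433/317). Reduce: 8433 ≡ 191 (mod 317). Now have (191/317).
317 ≡ 1 (mod 4), so quadratic reciprocity gives (191/317) = (317/191). Reduce: 317 ≡ 126 (mod 191). Now have (126/191).
Factor out 2: 126 = 2·63. Since 191 ≡ 7 (mod 8), (2/191) = +1. Now have (63/191).
Both 63 ≡ 3 and 191 ≡ 3 (mod 4), so reciprocity gives (63/191) = -(191/63). Reduce: 191 ≡ 2 (mod 63). Now have -(2/63).
Factor out 2: 2 = 2. Since 63 ≡ 7 (mod 8), (2/63) = +1. Now have -(1/63).
(1/63) = 1. Collecting the sign factors: -1.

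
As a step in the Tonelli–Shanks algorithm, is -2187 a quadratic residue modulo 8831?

no

(-2187/8831)
  = (6644/8831)    [-2187 ≡ 6644 mod 8831]
  = (1661/8831)    [8831 ≡ 7 mod 8 ⇒ (2/8831)^2 = +1]
  = (8831/1661)    [QR: 1661 ≡ 1 mod 4, sign kept]
  = (526/1661)    [8831 ≡ 526 mod 1661]
  = -(263/1661)    [1661 ≡ 5 mod 8 ⇒ (2/1661) = -1]
  = -(1661/263)    [QR: 1661 ≡ 1 mod 4, sign kept]
  = -(83/263)    [1661 ≡ 83 mod 263]
  = (263/83)    [QR: both ≡ 3 mod 4, sign flips]
  = (14/83)    [263 ≡ 14 mod 83]
  = -(7/83)    [83 ≡ 3 mod 8 ⇒ (2/83) = -1]
  = (83/7)    [QR: both ≡ 3 mod 4, sign flips]
  = (6/7)    [83 ≡ 6 mod 7]
  = (3/7)    [7 ≡ 7 mod 8 ⇒ (2/7) = +1]
  = -(7/3)    [QR: both ≡ 3 mod 4, sign flips]
  = -(1/3)    [7 ≡ 1 mod 3]
  = -1    [(1/3) = 1]
The Legendre symbol is -1, so x^2 ≡ -2187 (mod 8831) has no solution.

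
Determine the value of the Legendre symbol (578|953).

1

Factor out 2: 578 = 2·289. Since 953 ≡ 1 (mod 8), (2|953) = +1. Now have (289|953).
289 ≡ 1 (mod 4), so quadratic reciprocity gives (289|953) = (953|289). Reduce: 953 ≡ 86 (mod 289). Now have (86|289).
Factor out 2: 86 = 2·43. Since 289 ≡ 1 (mod 8), (2|289) = +1. Now have (43|289).
289 ≡ 1 (mod 4), so quadratic reciprocity gives (43|289) = (289|43). Reduce: 289 ≡ 31 (mod 43). Now have (31|43).
Both 31 ≡ 3 and 43 ≡ 3 (mod 4), so reciprocity gives (31|43) = -(43|31). Reduce: 43 ≡ 12 (mod 31). Now have -(12|31).
Factor out 2: 12 = 2^2·3. Since 31 ≡ 7 (mod 8), (2|31) = +1, and (2|31)^2 = +1. Now have -(3|31).
Both 3 ≡ 3 and 31 ≡ 3 (mod 4), so reciprocity gives (3|31) = -(31|3). Reduce: 31 ≡ 1 (mod 3). Now have (1|3).
(1|3) = 1. Collecting the sign factors: 1.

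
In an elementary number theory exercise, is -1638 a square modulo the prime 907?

no

Reduce the numerator: -1638 ≡ 176 (mod 907), so (-1638/907) = (176/907).
Factor out 2: 176 = 2^4·11. Since 907 ≡ 3 (mod 8), (2/907) = -1, and (2/907)^4 = +1. Now have (11/907).
Both 11 ≡ 3 and 907 ≡ 3 (mod 4), so reciprocity gives (11/907) = -(907/11). Reduce: 907 ≡ 5 (mod 11). Now have -(5/11).
5 ≡ 1 (mod 4), so quadratic reciprocity gives (5/11) = (11/5). Reduce: 11 ≡ 1 (mod 5). Now have -(1/5).
(1/5) = 1. Collecting the sign factors: -1.
The Legendre symbol is -1, so x^2 ≡ -1638 (mod 907) has no solution.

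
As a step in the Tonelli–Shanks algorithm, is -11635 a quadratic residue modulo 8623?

(-11635/8623)
  = -(11635/8623)    [8623 ≡ 3 mod 4 ⇒ (-1/8623) = -1]
  = -(3012/8623)    [11635 ≡ 3012 mod 8623]
  = -(753/8623)    [8623 ≡ 7 mod 8 ⇒ (2/8623)^2 = +1]
  = -(8623/753)    [QR: 753 ≡ 1 mod 4, sign kept]
  = -(340/753)    [8623 ≡ 340 mod 753]
  = -(85/753)    [753 ≡ 1 mod 8 ⇒ (2/753)^2 = +1]
  = -(753/85)    [QR: 85 ≡ 1 mod 4, sign kept]
  = -(73/85)    [753 ≡ 73 mod 85]
  = -(85/73)    [QR: 73 ≡ 1 mod 4, sign kept]
  = -(12/73)    [85 ≡ 12 mod 73]
  = -(3/73)    [73 ≡ 1 mod 8 ⇒ (2/73)^2 = +1]
  = -(73/3)    [QR: 73 ≡ 1 mod 4, sign kept]
  = -(1/3)    [73 ≡ 1 mod 3]
  = -1    [(1/3) = 1]
(-11635/8623) = -1, and 8623 is prime, so -11635 is not a quadratic residue mod 8623.

no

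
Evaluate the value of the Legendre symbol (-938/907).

1

(-938/907)
  = -(938/907)    [907 ≡ 3 mod 4 ⇒ (-1/907) = -1]
  = -(31/907)    [938 ≡ 31 mod 907]
  = (907/31)    [QR: both ≡ 3 mod 4, sign flips]
  = (8/31)    [907 ≡ 8 mod 31]
  = (1/31)    [31 ≡ 7 mod 8 ⇒ (2/31)^3 = +1]
  = 1    [(1/31) = 1]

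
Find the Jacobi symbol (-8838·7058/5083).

1

By multiplicativity, (-8838·7058/5083) = (-8838/5083)·(7058/5083).
First factor (-8838/5083):
(-8838/5083)
  = -(8838/5083)    [5083 ≡ 3 mod 4 ⇒ (-1/5083) = -1]
  = -(3755/5083)    [8838 ≡ 3755 mod 5083]
  = (5083/3755)    [QR: both ≡ 3 mod 4, sign flips]
  = (1328/3755)    [5083 ≡ 1328 mod 3755]
  = (83/3755)    [3755 ≡ 3 mod 8 ⇒ (2/3755)^4 = +1]
  = -(3755/83)    [QR: both ≡ 3 mod 4, sign flips]
  = -(20/83)    [3755 ≡ 20 mod 83]
  = -(5/83)    [83 ≡ 3 mod 8 ⇒ (2/83)^2 = +1]
  = -(83/5)    [QR: 5 ≡ 1 mod 4, sign kept]
  = -(3/5)    [83 ≡ 3 mod 5]
  = -(5/3)    [QR: 5 ≡ 1 mod 4, sign kept]
  = -(2/3)    [5 ≡ 2 mod 3]
  = (1/3)    [3 ≡ 3 mod 8 ⇒ (2/3) = -1]
  = 1    [(1/3) = 1]
Second factor (7058/5083):
(7058/5083)
  = (1975/5083)    [7058 ≡ 1975 mod 5083]
  = -(5083/1975)    [QR: both ≡ 3 mod 4, sign flips]
  = -(1133/1975)    [5083 ≡ 1133 mod 1975]
  = -(1975/1133)    [QR: 1133 ≡ 1 mod 4, sign kept]
  = -(842/1133)    [1975 ≡ 842 mod 1133]
  = (421/1133)    [1133 ≡ 5 mod 8 ⇒ (2/1133) = -1]
  = (1133/421)    [QR: 421 ≡ 1 mod 4, sign kept]
  = (291/421)    [1133 ≡ 291 mod 421]
  = (421/291)    [QR: 421 ≡ 1 mod 4, sign kept]
  = (130/291)    [421 ≡ 130 mod 291]
  = -(65/291)    [291 ≡ 3 mod 8 ⇒ (2/291) = -1]
  = -(291/65)    [QR: 65 ≡ 1 mod 4, sign kept]
  = -(31/65)    [291 ≡ 31 mod 65]
  = -(65/31)    [QR: 65 ≡ 1 mod 4, sign kept]
  = -(3/31)    [65 ≡ 3 mod 31]
  = (31/3)    [QR: both ≡ 3 mod 4, sign flips]
  = (1/3)    [31 ≡ 1 mod 3]
  = 1    [(1/3) = 1]
Product: (1)·(1) = 1.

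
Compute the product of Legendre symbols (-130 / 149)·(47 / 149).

By multiplicativity, (-130·47 / 149) = (-130 / 149)·(47 / 149).
First factor (-130 / 149):
(-130 / 149)
  = (19 / 149)    [-130 ≡ 19 mod 149]
  = (149 / 19)    [QR: 149 ≡ 1 mod 4, sign kept]
  = (16 / 19)    [149 ≡ 16 mod 19]
  = (1 / 19)    [19 ≡ 3 mod 8 ⇒ (2 / 19)^4 = +1]
  = 1    [(1 / 19) = 1]
Second factor (47 / 149):
(47 / 149)
  = (149 / 47)    [QR: 149 ≡ 1 mod 4, sign kept]
  = (8 / 47)    [149 ≡ 8 mod 47]
  = (1 / 47)    [47 ≡ 7 mod 8 ⇒ (2 / 47)^3 = +1]
  = 1    [(1 / 47) = 1]
Product: (1)·(1) = 1.

1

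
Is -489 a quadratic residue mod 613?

no

(-489/613)
  = (489/613)    [613 ≡ 1 mod 4 ⇒ (-1/613) = +1]
  = (613/489)    [QR: 489 ≡ 1 mod 4, sign kept]
  = (124/489)    [613 ≡ 124 mod 489]
  = (31/489)    [489 ≡ 1 mod 8 ⇒ (2/489)^2 = +1]
  = (489/31)    [QR: 489 ≡ 1 mod 4, sign kept]
  = (24/31)    [489 ≡ 24 mod 31]
  = (3/31)    [31 ≡ 7 mod 8 ⇒ (2/31)^3 = +1]
  = -(31/3)    [QR: both ≡ 3 mod 4, sign flips]
  = -(1/3)    [31 ≡ 1 mod 3]
  = -1    [(1/3) = 1]
(-489/613) = -1, and 613 is prime, so -489 is not a quadratic residue mod 613.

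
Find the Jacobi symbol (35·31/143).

By multiplicativity, (35·31/143) = (35/143)·(31/143).
First factor (35/143):
Both 35 ≡ 3 and 143 ≡ 3 (mod 4), so reciprocity gives (35/143) = -(143/35). Reduce: 143 ≡ 3 (mod 35). Now have -(3/35).
Both 3 ≡ 3 and 35 ≡ 3 (mod 4), so reciprocity gives (3/35) = -(35/3). Reduce: 35 ≡ 2 (mod 3). Now have (2/3).
Factor out 2: 2 = 2. Since 3 ≡ 3 (mod 8), (2/3) = -1. Now have -(1/3).
(1/3) = 1. Collecting the sign factors: -1.
Second factor (31/143):
Both 31 ≡ 3 and 143 ≡ 3 (mod 4), so reciprocity gives (31/143) = -(143/31). Reduce: 143 ≡ 19 (mod 31). Now have -(19/31).
Both 19 ≡ 3 and 31 ≡ 3 (mod 4), so reciprocity gives (19/31) = -(31/19). Reduce: 31 ≡ 12 (mod 19). Now have (12/19).
Factor out 2: 12 = 2^2·3. Since 19 ≡ 3 (mod 8), (2/19) = -1, and (2/19)^2 = +1. Now have (3/19).
Both 3 ≡ 3 and 19 ≡ 3 (mod 4), so reciprocity gives (3/19) = -(19/3). Reduce: 19 ≡ 1 (mod 3). Now have -(1/3).
(1/3) = 1. Collecting the sign factors: -1.
Product: (-1)·(-1) = 1.

1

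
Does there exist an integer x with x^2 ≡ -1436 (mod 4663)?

no

Reduce the numerator: -1436 ≡ 3227 (mod 4663), so (-1436/4663) = (3227/4663).
Both 3227 ≡ 3 and 4663 ≡ 3 (mod 4), so reciprocity gives (3227/4663) = -(4663/3227). Reduce: 4663 ≡ 1436 (mod 3227). Now have -(1436/3227).
Factor out 2: 1436 = 2^2·359. Since 3227 ≡ 3 (mod 8), (2/3227) = -1, and (2/3227)^2 = +1. Now have -(359/3227).
Both 359 ≡ 3 and 3227 ≡ 3 (mod 4), so reciprocity gives (359/3227) = -(3227/359). Reduce: 3227 ≡ 355 (mod 359). Now have (355/359).
Both 355 ≡ 3 and 359 ≡ 3 (mod 4), so reciprocity gives (355/359) = -(359/355). Reduce: 359 ≡ 4 (mod 355). Now have -(4/355).
Factor out 2: 4 = 2^2. Since 355 ≡ 3 (mod 8), (2/355) = -1, and (2/355)^2 = +1. Now have -(1/355).
(1/355) = 1. Collecting the sign factors: -1.
The Legendre symbol is -1, so x^2 ≡ -1436 (mod 4663) has no solution.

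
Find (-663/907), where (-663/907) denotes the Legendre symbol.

-1

(-663/907)
  = (244/907)    [-663 ≡ 244 mod 907]
  = (61/907)    [907 ≡ 3 mod 8 ⇒ (2/907)^2 = +1]
  = (907/61)    [QR: 61 ≡ 1 mod 4, sign kept]
  = (53/61)    [907 ≡ 53 mod 61]
  = (61/53)    [QR: 53 ≡ 1 mod 4, sign kept]
  = (8/53)    [61 ≡ 8 mod 53]
  = -(1/53)    [53 ≡ 5 mod 8 ⇒ (2/53)^3 = -1]
  = -1    [(1/53) = 1]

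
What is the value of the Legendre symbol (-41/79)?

Pull out -1: (-41/79) = (-1/79)·(41/79). Since 79 ≡ 3 (mod 4), (-1/79) = -1. Now have -(41/79).
41 ≡ 1 (mod 4), so quadratic reciprocity gives (41/79) = (79/41). Reduce: 79 ≡ 38 (mod 41). Now have -(38/41).
Factor out 2: 38 = 2·19. Since 41 ≡ 1 (mod 8), (2/41) = +1. Now have -(19/41).
41 ≡ 1 (mod 4), so quadratic reciprocity gives (19/41) = (41/19). Reduce: 41 ≡ 3 (mod 19). Now have -(3/19).
Both 3 ≡ 3 and 19 ≡ 3 (mod 4), so reciprocity gives (3/19) = -(19/3). Reduce: 19 ≡ 1 (mod 3). Now have (1/3).
(1/3) = 1. Collecting the sign factors: 1.

1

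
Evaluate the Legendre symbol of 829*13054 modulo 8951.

By multiplicativity, (829·13054|8951) = (829|8951)·(13054|8951).
First factor (829|8951):
829 ≡ 1 (mod 4), so quadratic reciprocity gives (829|8951) = (8951|829). Reduce: 8951 ≡ 661 (mod 829). Now have (661|829).
661 ≡ 1 (mod 4), so quadratic reciprocity gives (661|829) = (829|661). Reduce: 829 ≡ 168 (mod 661). Now have (168|661).
Factor out 2: 168 = 2^3·21. Since 661 ≡ 5 (mod 8), (2|661) = -1, and (2|661)^3 = -1. Now have -(21|661).
21 ≡ 1 (mod 4), so quadratic reciprocity gives (21|661) = (661|21). Reduce: 661 ≡ 10 (mod 21). Now have -(10|21).
Factor out 2: 10 = 2·5. Since 21 ≡ 5 (mod 8), (2|21) = -1. Now have (5|21).
5 ≡ 1 (mod 4), so quadratic reciprocity gives (5|21) = (21|5). Reduce: 21 ≡ 1 (mod 5). Now have (1|5).
(1|5) = 1. Collecting the sign factors: 1.
Second factor (13054|8951):
Reduce the numerator: 13054 ≡ 4103 (mod 8951), so (13054|8951) = (4103|8951).
Both 4103 ≡ 3 and 8951 ≡ 3 (mod 4), so reciprocity gives (4103|8951) = -(8951|4103). Reduce: 8951 ≡ 745 (mod 4103). Now have -(745|4103).
745 ≡ 1 (mod 4), so quadratic reciprocity gives (745|4103) = (4103|745). Reduce: 4103 ≡ 378 (mod 745). Now have -(378|745).
Factor out 2: 378 = 2·189. Since 745 ≡ 1 (mod 8), (2|745) = +1. Now have -(189|745).
189 ≡ 1 (mod 4), so quadratic reciprocity gives (189|745) = (745|189). Reduce: 745 ≡ 178 (mod 189). Now have -(178|189).
Factor out 2: 178 = 2·89. Since 189 ≡ 5 (mod 8), (2|189) = -1. Now have (89|189).
89 ≡ 1 (mod 4), so quadratic reciprocity gives (89|189) = (189|89). Reduce: 189 ≡ 11 (mod 89). Now have (11|89).
89 ≡ 1 (mod 4), so quadratic reciprocity gives (11|89) = (89|11). Reduce: 89 ≡ 1 (mod 11). Now have (1|11).
(1|11) = 1. Collecting the sign factors: 1.
Product: (1)·(1) = 1.

1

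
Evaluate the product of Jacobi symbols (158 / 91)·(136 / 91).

-1

By multiplicativity, (158·136 / 91) = (158 / 91)·(136 / 91).
First factor (158 / 91):
Reduce the numerator: 158 ≡ 67 (mod 91), so (158 / 91) = (67 / 91).
Both 67 ≡ 3 and 91 ≡ 3 (mod 4), so reciprocity gives (67 / 91) = -(91 / 67). Reduce: 91 ≡ 24 (mod 67). Now have -(24 / 67).
Factor out 2: 24 = 2^3·3. Since 67 ≡ 3 (mod 8), (2 / 67) = -1, and (2 / 67)^3 = -1. Now have (3 / 67).
Both 3 ≡ 3 and 67 ≡ 3 (mod 4), so reciprocity gives (3 / 67) = -(67 / 3). Reduce: 67 ≡ 1 (mod 3). Now have -(1 / 3).
(1 / 3) = 1. Collecting the sign factors: -1.
Second factor (136 / 91):
Reduce the numerator: 136 ≡ 45 (mod 91), so (136 / 91) = (45 / 91).
45 ≡ 1 (mod 4), so quadratic reciprocity gives (45 / 91) = (91 / 45). Reduce: 91 ≡ 1 (mod 45). Now have (1 / 45).
(1 / 45) = 1. Collecting the sign factors: 1.
Product: (-1)·(1) = -1.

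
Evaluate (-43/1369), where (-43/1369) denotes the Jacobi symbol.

1

Pull out -1: (-43/1369) = (-1/1369)·(43/1369). Since 1369 ≡ 1 (mod 4), (-1/1369) = +1. Now have (43/1369).
1369 ≡ 1 (mod 4), so quadratic reciprocity gives (43/1369) = (1369/43). Reduce: 1369 ≡ 36 (mod 43). Now have (36/43).
Factor out 2: 36 = 2^2·9. Since 43 ≡ 3 (mod 8), (2/43) = -1, and (2/43)^2 = +1. Now have (9/43).
9 ≡ 1 (mod 4), so quadratic reciprocity gives (9/43) = (43/9). Reduce: 43 ≡ 7 (mod 9). Now have (7/9).
9 ≡ 1 (mod 4), so quadratic reciprocity gives (7/9) = (9/7). Reduce: 9 ≡ 2 (mod 7). Now have (2/7).
Factor out 2: 2 = 2. Since 7 ≡ 7 (mod 8), (2/7) = +1. Now have (1/7).
(1/7) = 1. Collecting the sign factors: 1.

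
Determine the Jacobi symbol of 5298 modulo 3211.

1

Reduce the numerator: 5298 ≡ 2087 (mod 3211), so (5298|3211) = (2087|3211).
Both 2087 ≡ 3 and 3211 ≡ 3 (mod 4), so reciprocity gives (2087|3211) = -(3211|2087). Reduce: 3211 ≡ 1124 (mod 2087). Now have -(1124|2087).
Factor out 2: 1124 = 2^2·281. Since 2087 ≡ 7 (mod 8), (2|2087) = +1, and (2|2087)^2 = +1. Now have -(281|2087).
281 ≡ 1 (mod 4), so quadratic reciprocity gives (281|2087) = (2087|281). Reduce: 2087 ≡ 120 (mod 281). Now have -(120|281).
Factor out 2: 120 = 2^3·15. Since 281 ≡ 1 (mod 8), (2|281) = +1, and (2|281)^3 = +1. Now have -(15|281).
281 ≡ 1 (mod 4), so quadratic reciprocity gives (15|281) = (281|15). Reduce: 281 ≡ 11 (mod 15). Now have -(11|15).
Both 11 ≡ 3 and 15 ≡ 3 (mod 4), so reciprocity gives (11|15) = -(15|11). Reduce: 15 ≡ 4 (mod 11). Now have (4|11).
Factor out 2: 4 = 2^2. Since 11 ≡ 3 (mod 8), (2|11) = -1, and (2|11)^2 = +1. Now have (1|11).
(1|11) = 1. Collecting the sign factors: 1.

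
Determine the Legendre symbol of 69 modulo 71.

-1

(69/71)
  = (71/69)    [QR: 69 ≡ 1 mod 4, sign kept]
  = (2/69)    [71 ≡ 2 mod 69]
  = -(1/69)    [69 ≡ 5 mod 8 ⇒ (2/69) = -1]
  = -1    [(1/69) = 1]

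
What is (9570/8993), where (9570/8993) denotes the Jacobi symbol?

1

(9570/8993)
  = (577/8993)    [9570 ≡ 577 mod 8993]
  = (8993/577)    [QR: 577 ≡ 1 mod 4, sign kept]
  = (338/577)    [8993 ≡ 338 mod 577]
  = (169/577)    [577 ≡ 1 mod 8 ⇒ (2/577) = +1]
  = (577/169)    [QR: 169 ≡ 1 mod 4, sign kept]
  = (70/169)    [577 ≡ 70 mod 169]
  = (35/169)    [169 ≡ 1 mod 8 ⇒ (2/169) = +1]
  = (169/35)    [QR: 169 ≡ 1 mod 4, sign kept]
  = (29/35)    [169 ≡ 29 mod 35]
  = (35/29)    [QR: 29 ≡ 1 mod 4, sign kept]
  = (6/29)    [35 ≡ 6 mod 29]
  = -(3/29)    [29 ≡ 5 mod 8 ⇒ (2/29) = -1]
  = -(29/3)    [QR: 29 ≡ 1 mod 4, sign kept]
  = -(2/3)    [29 ≡ 2 mod 3]
  = (1/3)    [3 ≡ 3 mod 8 ⇒ (2/3) = -1]
  = 1    [(1/3) = 1]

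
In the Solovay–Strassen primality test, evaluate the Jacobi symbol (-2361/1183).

-1

(-2361/1183)
  = (5/1183)    [-2361 ≡ 5 mod 1183]
  = (1183/5)    [QR: 5 ≡ 1 mod 4, sign kept]
  = (3/5)    [1183 ≡ 3 mod 5]
  = (5/3)    [QR: 5 ≡ 1 mod 4, sign kept]
  = (2/3)    [5 ≡ 2 mod 3]
  = -(1/3)    [3 ≡ 3 mod 8 ⇒ (2/3) = -1]
  = -1    [(1/3) = 1]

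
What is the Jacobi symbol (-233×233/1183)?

-1

By multiplicativity, (-233·233/1183) = (-233/1183)·(233/1183).
First factor (-233/1183):
Reduce the numerator: -233 ≡ 950 (mod 1183), so (-233/1183) = (950/1183).
Factor out 2: 950 = 2·475. Since 1183 ≡ 7 (mod 8), (2/1183) = +1. Now have (475/1183).
Both 475 ≡ 3 and 1183 ≡ 3 (mod 4), so reciprocity gives (475/1183) = -(1183/475). Reduce: 1183 ≡ 233 (mod 475). Now have -(233/475).
233 ≡ 1 (mod 4), so quadratic reciprocity gives (233/475) = (475/233). Reduce: 475 ≡ 9 (mod 233). Now have -(9/233).
9 ≡ 1 (mod 4), so quadratic reciprocity gives (9/233) = (233/9). Reduce: 233 ≡ 8 (mod 9). Now have -(8/9).
Factor out 2: 8 = 2^3. Since 9 ≡ 1 (mod 8), (2/9) = +1, and (2/9)^3 = +1. Now have -(1/9).
(1/9) = 1. Collecting the sign factors: -1.
Second factor (233/1183):
233 ≡ 1 (mod 4), so quadratic reciprocity gives (233/1183) = (1183/233). Reduce: 1183 ≡ 18 (mod 233). Now have (18/233).
Factor out 2: 18 = 2·9. Since 233 ≡ 1 (mod 8), (2/233) = +1. Now have (9/233).
9 ≡ 1 (mod 4), so quadratic reciprocity gives (9/233) = (233/9). Reduce: 233 ≡ 8 (mod 9). Now have (8/9).
Factor out 2: 8 = 2^3. Since 9 ≡ 1 (mod 8), (2/9) = +1, and (2/9)^3 = +1. Now have (1/9).
(1/9) = 1. Collecting the sign factors: 1.
Product: (-1)·(1) = -1.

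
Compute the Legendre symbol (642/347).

(642/347)
  = (295/347)    [642 ≡ 295 mod 347]
  = -(347/295)    [QR: both ≡ 3 mod 4, sign flips]
  = -(52/295)    [347 ≡ 52 mod 295]
  = -(13/295)    [295 ≡ 7 mod 8 ⇒ (2/295)^2 = +1]
  = -(295/13)    [QR: 13 ≡ 1 mod 4, sign kept]
  = -(9/13)    [295 ≡ 9 mod 13]
  = -(13/9)    [QR: 9 ≡ 1 mod 4, sign kept]
  = -(4/9)    [13 ≡ 4 mod 9]
  = -(1/9)    [9 ≡ 1 mod 8 ⇒ (2/9)^2 = +1]
  = -1    [(1/9) = 1]

-1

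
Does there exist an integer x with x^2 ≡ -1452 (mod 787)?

yes

(-1452/787)
  = -(1452/787)    [787 ≡ 3 mod 4 ⇒ (-1/787) = -1]
  = -(665/787)    [1452 ≡ 665 mod 787]
  = -(787/665)    [QR: 665 ≡ 1 mod 4, sign kept]
  = -(122/665)    [787 ≡ 122 mod 665]
  = -(61/665)    [665 ≡ 1 mod 8 ⇒ (2/665) = +1]
  = -(665/61)    [QR: 61 ≡ 1 mod 4, sign kept]
  = -(55/61)    [665 ≡ 55 mod 61]
  = -(61/55)    [QR: 61 ≡ 1 mod 4, sign kept]
  = -(6/55)    [61 ≡ 6 mod 55]
  = -(3/55)    [55 ≡ 7 mod 8 ⇒ (2/55) = +1]
  = (55/3)    [QR: both ≡ 3 mod 4, sign flips]
  = (1/3)    [55 ≡ 1 mod 3]
  = 1    [(1/3) = 1]
(-1452/787) = 1, and 787 is prime, so -1452 is a quadratic residue mod 787.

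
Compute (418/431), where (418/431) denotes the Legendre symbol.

1

(418/431)
  = (209/431)    [431 ≡ 7 mod 8 ⇒ (2/431) = +1]
  = (431/209)    [QR: 209 ≡ 1 mod 4, sign kept]
  = (13/209)    [431 ≡ 13 mod 209]
  = (209/13)    [QR: 13 ≡ 1 mod 4, sign kept]
  = (1/13)    [209 ≡ 1 mod 13]
  = 1    [(1/13) = 1]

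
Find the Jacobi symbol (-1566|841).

Reduce the numerator: -1566 ≡ 116 (mod 841), so (-1566|841) = (116|841).
Factor out 2: 116 = 2^2·29. Since 841 ≡ 1 (mod 8), (2|841) = +1, and (2|841)^2 = +1. Now have (29|841).
29 ≡ 1 (mod 4), so quadratic reciprocity gives (29|841) = (841|29). Reduce: 841 ≡ 0 (mod 29). Now have (0|29).
The numerator is now 0 with denominator 29 > 1: the symbol is 0.

0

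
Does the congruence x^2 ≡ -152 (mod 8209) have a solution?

Pull out -1: (-152|8209) = (-1|8209)·(152|8209). Since 8209 ≡ 1 (mod 4), (-1|8209) = +1. Now have (152|8209).
Factor out 2: 152 = 2^3·19. Since 8209 ≡ 1 (mod 8), (2|8209) = +1, and (2|8209)^3 = +1. Now have (19|8209).
8209 ≡ 1 (mod 4), so quadratic reciprocity gives (19|8209) = (8209|19). Reduce: 8209 ≡ 1 (mod 19). Now have (1|19).
(1|19) = 1. Collecting the sign factors: 1.
(-152|8209) = 1, and 8209 is prime, so -152 is a quadratic residue mod 8209.

yes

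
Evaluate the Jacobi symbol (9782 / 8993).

-1

Reduce the numerator: 9782 ≡ 789 (mod 8993), so (9782 / 8993) = (789 / 8993).
789 ≡ 1 (mod 4), so quadratic reciprocity gives (789 / 8993) = (8993 / 789). Reduce: 8993 ≡ 314 (mod 789). Now have (314 / 789).
Factor out 2: 314 = 2·157. Since 789 ≡ 5 (mod 8), (2 / 789) = -1. Now have -(157 / 789).
157 ≡ 1 (mod 4), so quadratic reciprocity gives (157 / 789) = (789 / 157). Reduce: 789 ≡ 4 (mod 157). Now have -(4 / 157).
Factor out 2: 4 = 2^2. Since 157 ≡ 5 (mod 8), (2 / 157) = -1, and (2 / 157)^2 = +1. Now have -(1 / 157).
(1 / 157) = 1. Collecting the sign factors: -1.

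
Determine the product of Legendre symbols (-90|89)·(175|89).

By multiplicativity, (-90·175|89) = (-90|89)·(175|89).
First factor (-90|89):
(-90|89)
  = (88|89)    [-90 ≡ 88 mod 89]
  = (11|89)    [89 ≡ 1 mod 8 ⇒ (2|89)^3 = +1]
  = (89|11)    [QR: 89 ≡ 1 mod 4, sign kept]
  = (1|11)    [89 ≡ 1 mod 11]
  = 1    [(1|11) = 1]
Second factor (175|89):
(175|89)
  = (86|89)    [175 ≡ 86 mod 89]
  = (43|89)    [89 ≡ 1 mod 8 ⇒ (2|89) = +1]
  = (89|43)    [QR: 89 ≡ 1 mod 4, sign kept]
  = (3|43)    [89 ≡ 3 mod 43]
  = -(43|3)    [QR: both ≡ 3 mod 4, sign flips]
  = -(1|3)    [43 ≡ 1 mod 3]
  = -1    [(1|3) = 1]
Product: (1)·(-1) = -1.

-1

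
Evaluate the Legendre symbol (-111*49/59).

By multiplicativity, (-111·49/59) = (-111/59)·(49/59).
First factor (-111/59):
Pull out -1: (-111/59) = (-1/59)·(111/59). Since 59 ≡ 3 (mod 4), (-1/59) = -1. Now have -(111/59).
Reduce the numerator: 111 ≡ 52 (mod 59), so (111/59) = (52/59).
Factor out 2: 52 = 2^2·13. Since 59 ≡ 3 (mod 8), (2/59) = -1, and (2/59)^2 = +1. Now have -(13/59).
13 ≡ 1 (mod 4), so quadratic reciprocity gives (13/59) = (59/13). Reduce: 59 ≡ 7 (mod 13). Now have -(7/13).
13 ≡ 1 (mod 4), so quadratic reciprocity gives (7/13) = (13/7). Reduce: 13 ≡ 6 (mod 7). Now have -(6/7).
Factor out 2: 6 = 2·3. Since 7 ≡ 7 (mod 8), (2/7) = +1. Now have -(3/7).
Both 3 ≡ 3 and 7 ≡ 3 (mod 4), so reciprocity gives (3/7) = -(7/3). Reduce: 7 ≡ 1 (mod 3). Now have (1/3).
(1/3) = 1. Collecting the sign factors: 1.
Second factor (49/59):
49 ≡ 1 (mod 4), so quadratic reciprocity gives (49/59) = (59/49). Reduce: 59 ≡ 10 (mod 49). Now have (10/49).
Factor out 2: 10 = 2·5. Since 49 ≡ 1 (mod 8), (2/49) = +1. Now have (5/49).
5 ≡ 1 (mod 4), so quadratic reciprocity gives (5/49) = (49/5). Reduce: 49 ≡ 4 (mod 5). Now have (4/5).
Factor out 2: 4 = 2^2. Since 5 ≡ 5 (mod 8), (2/5) = -1, and (2/5)^2 = +1. Now have (1/5).
(1/5) = 1. Collecting the sign factors: 1.
Product: (1)·(1) = 1.

1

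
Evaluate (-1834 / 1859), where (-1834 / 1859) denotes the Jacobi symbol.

1

(-1834 / 1859)
  = -(1834 / 1859)    [1859 ≡ 3 mod 4 ⇒ (-1 / 1859) = -1]
  = (917 / 1859)    [1859 ≡ 3 mod 8 ⇒ (2 / 1859) = -1]
  = (1859 / 917)    [QR: 917 ≡ 1 mod 4, sign kept]
  = (25 / 917)    [1859 ≡ 25 mod 917]
  = (917 / 25)    [QR: 25 ≡ 1 mod 4, sign kept]
  = (17 / 25)    [917 ≡ 17 mod 25]
  = (25 / 17)    [QR: 17 ≡ 1 mod 4, sign kept]
  = (8 / 17)    [25 ≡ 8 mod 17]
  = (1 / 17)    [17 ≡ 1 mod 8 ⇒ (2 / 17)^3 = +1]
  = 1    [(1 / 17) = 1]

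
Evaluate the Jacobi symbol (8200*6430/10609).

1

By multiplicativity, (8200·6430/10609) = (8200/10609)·(6430/10609).
First factor (8200/10609):
Factor out 2: 8200 = 2^3·1025. Since 10609 ≡ 1 (mod 8), (2/10609) = +1, and (2/10609)^3 = +1. Now have (1025/10609).
1025 ≡ 1 (mod 4), so quadratic reciprocity gives (1025/10609) = (10609/1025). Reduce: 10609 ≡ 359 (mod 1025). Now have (359/1025).
1025 ≡ 1 (mod 4), so quadratic reciprocity gives (359/1025) = (1025/359). Reduce: 1025 ≡ 307 (mod 359). Now have (307/359).
Both 307 ≡ 3 and 359 ≡ 3 (mod 4), so reciprocity gives (307/359) = -(359/307). Reduce: 359 ≡ 52 (mod 307). Now have -(52/307).
Factor out 2: 52 = 2^2·13. Since 307 ≡ 3 (mod 8), (2/307) = -1, and (2/307)^2 = +1. Now have -(13/307).
13 ≡ 1 (mod 4), so quadratic reciprocity gives (13/307) = (307/13). Reduce: 307 ≡ 8 (mod 13). Now have -(8/13).
Factor out 2: 8 = 2^3. Since 13 ≡ 5 (mod 8), (2/13) = -1, and (2/13)^3 = -1. Now have (1/13).
(1/13) = 1. Collecting the sign factors: 1.
Second factor (6430/10609):
Factor out 2: 6430 = 2·3215. Since 10609 ≡ 1 (mod 8), (2/10609) = +1. Now have (3215/10609).
10609 ≡ 1 (mod 4), so quadratic reciprocity gives (3215/10609) = (10609/3215). Reduce: 10609 ≡ 964 (mod 3215). Now have (964/3215).
Factor out 2: 964 = 2^2·241. Since 3215 ≡ 7 (mod 8), (2/3215) = +1, and (2/3215)^2 = +1. Now have (241/3215).
241 ≡ 1 (mod 4), so quadratic reciprocity gives (241/3215) = (3215/241). Reduce: 3215 ≡ 82 (mod 241). Now have (82/241).
Factor out 2: 82 = 2·41. Since 241 ≡ 1 (mod 8), (2/241) = +1. Now have (41/241).
41 ≡ 1 (mod 4), so quadratic reciprocity gives (41/241) = (241/41). Reduce: 241 ≡ 36 (mod 41). Now have (36/41).
Factor out 2: 36 = 2^2·9. Since 41 ≡ 1 (mod 8), (2/41) = +1, and (2/41)^2 = +1. Now have (9/41).
9 ≡ 1 (mod 4), so quadratic reciprocity gives (9/41) = (41/9). Reduce: 41 ≡ 5 (mod 9). Now have (5/9).
5 ≡ 1 (mod 4), so quadratic reciprocity gives (5/9) = (9/5). Reduce: 9 ≡ 4 (mod 5). Now have (4/5).
Factor out 2: 4 = 2^2. Since 5 ≡ 5 (mod 8), (2/5) = -1, and (2/5)^2 = +1. Now have (1/5).
(1/5) = 1. Collecting the sign factors: 1.
Product: (1)·(1) = 1.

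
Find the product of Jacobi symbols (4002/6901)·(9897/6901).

1

By multiplicativity, (4002·9897/6901) = (4002/6901)·(9897/6901).
First factor (4002/6901):
(4002/6901)
  = -(2001/6901)    [6901 ≡ 5 mod 8 ⇒ (2/6901) = -1]
  = -(6901/2001)    [QR: 2001 ≡ 1 mod 4, sign kept]
  = -(898/2001)    [6901 ≡ 898 mod 2001]
  = -(449/2001)    [2001 ≡ 1 mod 8 ⇒ (2/2001) = +1]
  = -(2001/449)    [QR: 449 ≡ 1 mod 4, sign kept]
  = -(205/449)    [2001 ≡ 205 mod 449]
  = -(449/205)    [QR: 205 ≡ 1 mod 4, sign kept]
  = -(39/205)    [449 ≡ 39 mod 205]
  = -(205/39)    [QR: 205 ≡ 1 mod 4, sign kept]
  = -(10/39)    [205 ≡ 10 mod 39]
  = -(5/39)    [39 ≡ 7 mod 8 ⇒ (2/39) = +1]
  = -(39/5)    [QR: 5 ≡ 1 mod 4, sign kept]
  = -(4/5)    [39 ≡ 4 mod 5]
  = -(1/5)    [5 ≡ 5 mod 8 ⇒ (2/5)^2 = +1]
  = -1    [(1/5) = 1]
Second factor (9897/6901):
(9897/6901)
  = (2996/6901)    [9897 ≡ 2996 mod 6901]
  = (749/6901)    [6901 ≡ 5 mod 8 ⇒ (2/6901)^2 = +1]
  = (6901/749)    [QR: 749 ≡ 1 mod 4, sign kept]
  = (160/749)    [6901 ≡ 160 mod 749]
  = -(5/749)    [749 ≡ 5 mod 8 ⇒ (2/749)^5 = -1]
  = -(749/5)    [QR: 5 ≡ 1 mod 4, sign kept]
  = -(4/5)    [749 ≡ 4 mod 5]
  = -(1/5)    [5 ≡ 5 mod 8 ⇒ (2/5)^2 = +1]
  = -1    [(1/5) = 1]
Product: (-1)·(-1) = 1.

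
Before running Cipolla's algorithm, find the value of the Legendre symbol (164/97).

-1

Reduce the numerator: 164 ≡ 67 (mod 97), so (164/97) = (67/97).
97 ≡ 1 (mod 4), so quadratic reciprocity gives (67/97) = (97/67). Reduce: 97 ≡ 30 (mod 67). Now have (30/67).
Factor out 2: 30 = 2·15. Since 67 ≡ 3 (mod 8), (2/67) = -1. Now have -(15/67).
Both 15 ≡ 3 and 67 ≡ 3 (mod 4), so reciprocity gives (15/67) = -(67/15). Reduce: 67 ≡ 7 (mod 15). Now have (7/15).
Both 7 ≡ 3 and 15 ≡ 3 (mod 4), so reciprocity gives (7/15) = -(15/7). Reduce: 15 ≡ 1 (mod 7). Now have -(1/7).
(1/7) = 1. Collecting the sign factors: -1.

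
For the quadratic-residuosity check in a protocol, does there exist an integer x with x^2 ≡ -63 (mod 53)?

Pull out -1: (-63|53) = (-1|53)·(63|53). Since 53 ≡ 1 (mod 4), (-1|53) = +1. Now have (63|53).
Reduce the numerator: 63 ≡ 10 (mod 53), so (63|53) = (10|53).
Factor out 2: 10 = 2·5. Since 53 ≡ 5 (mod 8), (2|53) = -1. Now have -(5|53).
5 ≡ 1 (mod 4), so quadratic reciprocity gives (5|53) = (53|5). Reduce: 53 ≡ 3 (mod 5). Now have -(3|5).
5 ≡ 1 (mod 4), so quadratic reciprocity gives (3|5) = (5|3). Reduce: 5 ≡ 2 (mod 3). Now have -(2|3).
Factor out 2: 2 = 2. Since 3 ≡ 3 (mod 8), (2|3) = -1. Now have (1|3).
(1|3) = 1. Collecting the sign factors: 1.
(-63|53) = 1, and 53 is prime, so -63 is a quadratic residue mod 53.

yes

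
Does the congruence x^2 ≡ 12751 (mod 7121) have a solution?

Reduce the numerator: 12751 ≡ 5630 (mod 7121), so (12751/7121) = (5630/7121).
Factor out 2: 5630 = 2·2815. Since 7121 ≡ 1 (mod 8), (2/7121) = +1. Now have (2815/7121).
7121 ≡ 1 (mod 4), so quadratic reciprocity gives (2815/7121) = (7121/2815). Reduce: 7121 ≡ 1491 (mod 2815). Now have (1491/2815).
Both 1491 ≡ 3 and 2815 ≡ 3 (mod 4), so reciprocity gives (1491/2815) = -(2815/1491). Reduce: 2815 ≡ 1324 (mod 1491). Now have -(1324/1491).
Factor out 2: 1324 = 2^2·331. Since 1491 ≡ 3 (mod 8), (2/1491) = -1, and (2/1491)^2 = +1. Now have -(331/1491).
Both 331 ≡ 3 and 1491 ≡ 3 (mod 4), so reciprocity gives (331/1491) = -(1491/331). Reduce: 1491 ≡ 167 (mod 331). Now have (167/331).
Both 167 ≡ 3 and 331 ≡ 3 (mod 4), so reciprocity gives (167/331) = -(331/167). Reduce: 331 ≡ 164 (mod 167). Now have -(164/167).
Factor out 2: 164 = 2^2·41. Since 167 ≡ 7 (mod 8), (2/167) = +1, and (2/167)^2 = +1. Now have -(41/167).
41 ≡ 1 (mod 4), so quadratic reciprocity gives (41/167) = (167/41). Reduce: 167 ≡ 3 (mod 41). Now have -(3/41).
41 ≡ 1 (mod 4), so quadratic reciprocity gives (3/41) = (41/3). Reduce: 41 ≡ 2 (mod 3). Now have -(2/3).
Factor out 2: 2 = 2. Since 3 ≡ 3 (mod 8), (2/3) = -1. Now have (1/3).
(1/3) = 1. Collecting the sign factors: 1.
The Legendre symbol is 1, so x^2 ≡ 12751 (mod 7121) has solution.

yes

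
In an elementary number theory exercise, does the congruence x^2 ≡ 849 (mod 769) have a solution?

Reduce the numerator: 849 ≡ 80 (mod 769), so (849|769) = (80|769).
Factor out 2: 80 = 2^4·5. Since 769 ≡ 1 (mod 8), (2|769) = +1, and (2|769)^4 = +1. Now have (5|769).
5 ≡ 1 (mod 4), so quadratic reciprocity gives (5|769) = (769|5). Reduce: 769 ≡ 4 (mod 5). Now have (4|5).
Factor out 2: 4 = 2^2. Since 5 ≡ 5 (mod 8), (2|5) = -1, and (2|5)^2 = +1. Now have (1|5).
(1|5) = 1. Collecting the sign factors: 1.
The Legendre symbol is 1, so x^2 ≡ 849 (mod 769) has solution.

yes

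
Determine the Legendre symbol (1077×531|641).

By multiplicativity, (1077·531|641) = (1077|641)·(531|641).
First factor (1077|641):
Reduce the numerator: 1077 ≡ 436 (mod 641), so (1077|641) = (436|641).
Factor out 2: 436 = 2^2·109. Since 641 ≡ 1 (mod 8), (2|641) = +1, and (2|641)^2 = +1. Now have (109|641).
109 ≡ 1 (mod 4), so quadratic reciprocity gives (109|641) = (641|109). Reduce: 641 ≡ 96 (mod 109). Now have (96|109).
Factor out 2: 96 = 2^5·3. Since 109 ≡ 5 (mod 8), (2|109) = -1, and (2|109)^5 = -1. Now have -(3|109).
109 ≡ 1 (mod 4), so quadratic reciprocity gives (3|109) = (109|3). Reduce: 109 ≡ 1 (mod 3). Now have -(1|3).
(1|3) = 1. Collecting the sign factors: -1.
Second factor (531|641):
641 ≡ 1 (mod 4), so quadratic reciprocity gives (531|641) = (641|531). Reduce: 641 ≡ 110 (mod 531). Now have (110|531).
Factor out 2: 110 = 2·55. Since 531 ≡ 3 (mod 8), (2|531) = -1. Now have -(55|531).
Both 55 ≡ 3 and 531 ≡ 3 (mod 4), so reciprocity gives (55|531) = -(531|55). Reduce: 531 ≡ 36 (mod 55). Now have (36|55).
Factor out 2: 36 = 2^2·9. Since 55 ≡ 7 (mod 8), (2|55) = +1, and (2|55)^2 = +1. Now have (9|55).
9 ≡ 1 (mod 4), so quadratic reciprocity gives (9|55) = (55|9). Reduce: 55 ≡ 1 (mod 9). Now have (1|9).
(1|9) = 1. Collecting the sign factors: 1.
Product: (-1)·(1) = -1.

-1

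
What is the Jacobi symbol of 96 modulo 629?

(96 / 629)
  = -(3 / 629)    [629 ≡ 5 mod 8 ⇒ (2 / 629)^5 = -1]
  = -(629 / 3)    [QR: 629 ≡ 1 mod 4, sign kept]
  = -(2 / 3)    [629 ≡ 2 mod 3]
  = (1 / 3)    [3 ≡ 3 mod 8 ⇒ (2 / 3) = -1]
  = 1    [(1 / 3) = 1]

1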